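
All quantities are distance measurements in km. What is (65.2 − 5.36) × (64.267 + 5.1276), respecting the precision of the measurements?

65.2 − 5.36 = 59.84, limited to 1 d.p. → 3 s.f.; 64.267 + 5.1276 = 69.3946, limited to 3 d.p. → 5 s.f.
Carrying full precision, 59.84 × 69.3946 = 4152.572864; keep min(3, 5) = 3 s.f.
Rounded to 3 significant figures: 4.15 × 10³ km².

4.15 × 10³ km²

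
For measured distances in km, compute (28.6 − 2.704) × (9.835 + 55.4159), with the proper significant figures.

1.69 × 10³ km²

28.6 − 2.704 = 25.896, limited to 1 d.p. → 3 s.f.; 9.835 + 55.4159 = 65.2509, limited to 3 d.p. → 5 s.f.
Carrying full precision, 25.896 × 65.2509 = 1689.7373064; keep min(3, 5) = 3 s.f.
Rounded to 3 significant figures: 1.69 × 10³ km².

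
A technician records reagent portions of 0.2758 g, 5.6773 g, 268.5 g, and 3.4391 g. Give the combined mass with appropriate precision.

277.9 g

0.2758 g + 5.6773 g + 268.5 g + 3.4391 g = 277.8922 g.
Addition/subtraction keeps the fewest decimal places: 0.2758 → 4 decimal places, 5.6773 → 4 decimal places, 268.5 → 1 decimal place, 3.4391 → 4 decimal places; limit is 1.
Rounded to 1 decimal place: 277.9 g.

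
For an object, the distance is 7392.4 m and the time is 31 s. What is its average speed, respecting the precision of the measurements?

average speed = 7392.4 m ÷ 31 s = 238.464516129… m/s.
7392.4 has 5 significant figures; 31 has 2.
Division/multiplication keeps the fewest: 2 significant figures.
Rounded: 2.4 × 10² m/s.

2.4 × 10² m/s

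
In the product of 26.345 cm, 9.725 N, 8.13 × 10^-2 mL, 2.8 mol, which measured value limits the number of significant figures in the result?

26.345 cm → 5 s.f.; 9.725 N → 4 s.f.; 8.13 × 10^-2 mL → 3 s.f.; 2.8 mol → 2 s.f.
The fewest is 2 significant figures, from 2.8 mol.

2.8 mol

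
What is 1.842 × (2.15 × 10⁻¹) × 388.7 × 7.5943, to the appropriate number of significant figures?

1.842 × (2.15 × 10⁻¹) × 388.7 × 7.5943 = 1169.04270349…
Multiplication/division keeps the fewest significant figures: 1.842 → 4 s.f., 2.15 × 10⁻¹ → 3 s.f., 388.7 → 4 s.f., 7.5943 → 5 s.f.; limit is 3.
Rounded to 3 significant figures: 1.17 × 10³.

1.17 × 10³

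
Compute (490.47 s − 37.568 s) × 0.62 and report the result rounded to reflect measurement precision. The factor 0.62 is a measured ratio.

2.8 × 10^2 s

490.47 s − 37.568 s = 452.902 s; the difference is limited to 2 decimal places (5 s.f.).
Carrying full precision, 452.902 × 0.62 = 280.79924 s; 0.62 has 2 s.f., so the result keeps min(5, 2) = 2 s.f.
Rounded to 2 significant figures: 2.8 × 10^2 s.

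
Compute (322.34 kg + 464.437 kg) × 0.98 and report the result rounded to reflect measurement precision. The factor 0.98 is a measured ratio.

322.34 kg + 464.437 kg = 786.777 kg; the sum is limited to 2 decimal places (5 s.f.).
Carrying full precision, 786.777 × 0.98 = 771.04146 kg; 0.98 has 2 s.f., so the result keeps min(5, 2) = 2 s.f.
Rounded to 2 significant figures: 7.7 × 10² kg.

7.7 × 10² kg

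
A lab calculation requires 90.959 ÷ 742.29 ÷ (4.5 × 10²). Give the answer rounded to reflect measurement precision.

2.7 × 10⁻⁴

90.959 ÷ 742.29 ÷ (4.5 × 10²) = 0.000272307468929…
Multiplication/division keeps the fewest significant figures: 90.959 → 5 s.f., 742.29 → 5 s.f., 4.5 × 10² → 2 s.f.; limit is 2.
Rounded to 2 significant figures: 2.7 × 10⁻⁴.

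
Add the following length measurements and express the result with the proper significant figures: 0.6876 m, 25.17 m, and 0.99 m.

0.6876 m + 25.17 m + 0.99 m = 26.8476 m.
Addition/subtraction keeps the fewest decimal places: 0.6876 → 4 decimal places, 25.17 → 2 decimal places, 0.99 → 2 decimal places; limit is 2.
Rounded to 2 decimal places: 26.85 m.

26.85 m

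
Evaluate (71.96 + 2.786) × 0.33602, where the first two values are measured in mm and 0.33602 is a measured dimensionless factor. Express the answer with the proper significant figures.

25.12 mm

71.96 mm + 2.786 mm = 74.746 mm; the sum is limited to 2 decimal places (4 s.f.).
Carrying full precision, 74.746 × 0.33602 = 25.11615092 mm; 0.33602 has 5 s.f., so the result keeps min(4, 5) = 4 s.f.
Rounded to 4 significant figures: 25.12 mm.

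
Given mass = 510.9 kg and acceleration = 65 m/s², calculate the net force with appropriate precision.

3.3 × 10^4 N

net force = 510.9 kg × 65 m/s² = 33208.5 N.
510.9 has 4 significant figures; 65 has 2.
Division/multiplication keeps the fewest: 2 significant figures.
Rounded: 3.3 × 10^4 N.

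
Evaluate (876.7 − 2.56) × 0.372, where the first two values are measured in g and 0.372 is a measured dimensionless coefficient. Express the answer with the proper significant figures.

325 g

876.7 g − 2.56 g = 874.14 g; the difference is limited to 1 decimal place (4 s.f.).
Carrying full precision, 874.14 × 0.372 = 325.18008 g; 0.372 has 3 s.f., so the result keeps min(4, 3) = 3 s.f.
Rounded to 3 significant figures: 325 g.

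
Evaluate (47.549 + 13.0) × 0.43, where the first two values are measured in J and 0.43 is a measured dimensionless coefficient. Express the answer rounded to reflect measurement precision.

26 J

47.549 J + 13.0 J = 60.549 J; the sum is limited to 1 decimal place (3 s.f.).
Carrying full precision, 60.549 × 0.43 = 26.03607 J; 0.43 has 2 s.f., so the result keeps min(3, 2) = 2 s.f.
Rounded to 2 significant figures: 26 J.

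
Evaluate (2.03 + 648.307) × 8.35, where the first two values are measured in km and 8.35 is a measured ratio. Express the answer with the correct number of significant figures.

5.43 × 10^3 km

2.03 km + 648.307 km = 650.337 km; the sum is limited to 2 decimal places (5 s.f.).
Carrying full precision, 650.337 × 8.35 = 5430.31395 km; 8.35 has 3 s.f., so the result keeps min(5, 3) = 3 s.f.
Rounded to 3 significant figures: 5.43 × 10^3 km.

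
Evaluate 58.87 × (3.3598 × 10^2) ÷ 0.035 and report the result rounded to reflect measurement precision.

58.87 × (3.3598 × 10^2) ÷ 0.035 = 565118.36
Multiplication/division keeps the fewest significant figures: 58.87 → 4 s.f., 3.3598 × 10^2 → 5 s.f., 0.035 → 2 s.f.; limit is 2.
Rounded to 2 significant figures: 5.7 × 10^5.

5.7 × 10^5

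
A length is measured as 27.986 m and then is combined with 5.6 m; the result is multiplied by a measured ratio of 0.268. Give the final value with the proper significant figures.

9.00 m

27.986 m + 5.6 m = 33.586 m; the sum is limited to 1 decimal place (3 s.f.).
Carrying full precision, 33.586 × 0.268 = 9.001048 m; 0.268 has 3 s.f., so the result keeps min(3, 3) = 3 s.f.
Rounded to 3 significant figures: 9.00 m.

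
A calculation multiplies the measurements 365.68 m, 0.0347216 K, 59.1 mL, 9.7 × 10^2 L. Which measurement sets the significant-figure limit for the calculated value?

365.68 m → 5 s.f.; 0.0347216 K → 6 s.f.; 59.1 mL → 3 s.f.; 9.7 × 10^2 L → 2 s.f.
The fewest is 2 significant figures, from 9.7 × 10^2 L.

9.7 × 10^2 L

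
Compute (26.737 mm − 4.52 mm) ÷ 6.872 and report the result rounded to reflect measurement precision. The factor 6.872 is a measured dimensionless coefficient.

26.737 mm − 4.52 mm = 22.217 mm; the difference is limited to 2 decimal places (4 s.f.).
Carrying full precision, 22.217 ÷ 6.872 = 3.23297438882… mm; 6.872 has 4 s.f., so the result keeps min(4, 4) = 4 s.f.
Rounded to 4 significant figures: 3.233 mm.

3.233 mm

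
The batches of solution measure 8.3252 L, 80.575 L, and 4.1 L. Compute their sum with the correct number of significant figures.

93.0 L

8.3252 L + 80.575 L + 4.1 L = 93.0002 L.
Addition/subtraction keeps the fewest decimal places: 8.3252 → 4 decimal places, 80.575 → 3 decimal places, 4.1 → 1 decimal place; limit is 1.
Rounded to 1 decimal place: 93.0 L.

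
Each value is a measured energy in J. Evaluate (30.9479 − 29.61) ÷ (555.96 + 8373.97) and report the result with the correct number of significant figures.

30.9479 − 29.61 = 1.3379, limited to 2 d.p. → 3 s.f.; 555.96 + 8373.97 = 8929.93, limited to 2 d.p. → 6 s.f.
Carrying full precision, 1.3379 ÷ 8929.93 = 0.000149822003084…; keep min(3, 6) = 3 s.f.
Rounded to 3 significant figures: 1.50 × 10^-4.

1.50 × 10^-4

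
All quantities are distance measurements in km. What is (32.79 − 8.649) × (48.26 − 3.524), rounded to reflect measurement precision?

1.080 × 10^3 km²

32.79 − 8.649 = 24.141, limited to 2 d.p. → 4 s.f.; 48.26 − 3.524 = 44.736, limited to 2 d.p. → 4 s.f.
Carrying full precision, 24.141 × 44.736 = 1079.971776; keep min(4, 4) = 4 s.f.
Rounded to 4 significant figures: 1.080 × 10^3 km².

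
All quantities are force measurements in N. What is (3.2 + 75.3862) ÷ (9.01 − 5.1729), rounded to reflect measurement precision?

3.2 + 75.3862 = 78.5862, limited to 1 d.p. → 3 s.f.; 9.01 − 5.1729 = 3.8371, limited to 2 d.p. → 3 s.f.
Carrying full precision, 78.5862 ÷ 3.8371 = 20.4806233875…; keep min(3, 3) = 3 s.f.
Rounded to 3 significant figures: 20.5.

20.5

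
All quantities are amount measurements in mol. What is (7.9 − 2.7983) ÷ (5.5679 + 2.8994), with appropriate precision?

7.9 − 2.7983 = 5.1017, limited to 1 d.p. → 2 s.f.; 5.5679 + 2.8994 = 8.4673, limited to 4 d.p. → 5 s.f.
Carrying full precision, 5.1017 ÷ 8.4673 = 0.602517921888…; keep min(2, 5) = 2 s.f.
Rounded to 2 significant figures: 0.60.

0.60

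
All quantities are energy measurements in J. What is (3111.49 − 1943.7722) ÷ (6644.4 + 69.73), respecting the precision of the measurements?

3111.49 − 1943.7722 = 1167.7178, limited to 2 d.p. → 6 s.f.; 6644.4 + 69.73 = 6714.13, limited to 1 d.p. → 5 s.f.
Carrying full precision, 1167.7178 ÷ 6714.13 = 0.173919450472…; keep min(6, 5) = 5 s.f.
Rounded to 5 significant figures: 0.17392.

0.17392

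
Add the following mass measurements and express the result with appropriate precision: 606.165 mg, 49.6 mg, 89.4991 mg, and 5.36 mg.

606.165 mg + 49.6 mg + 89.4991 mg + 5.36 mg = 750.6241 mg.
Addition/subtraction keeps the fewest decimal places: 606.165 → 3 decimal places, 49.6 → 1 decimal place, 89.4991 → 4 decimal places, 5.36 → 2 decimal places; limit is 1.
Rounded to 1 decimal place: 750.6 mg.

750.6 mg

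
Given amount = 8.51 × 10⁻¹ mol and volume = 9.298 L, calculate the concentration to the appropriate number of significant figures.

concentration = 8.51 × 10⁻¹ mol ÷ 9.298 L = 0.0915250591525… mol/L.
8.51 × 10⁻¹ has 3 significant figures; 9.298 has 4.
Division/multiplication keeps the fewest: 3 significant figures.
Rounded: 0.0915 mol/L.

0.0915 mol/L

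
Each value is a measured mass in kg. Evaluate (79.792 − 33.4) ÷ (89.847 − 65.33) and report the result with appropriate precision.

1.89

79.792 − 33.4 = 46.392, limited to 1 d.p. → 3 s.f.; 89.847 − 65.33 = 24.517, limited to 2 d.p. → 4 s.f.
Carrying full precision, 46.392 ÷ 24.517 = 1.89223803891…; keep min(3, 4) = 3 s.f.
Rounded to 3 significant figures: 1.89.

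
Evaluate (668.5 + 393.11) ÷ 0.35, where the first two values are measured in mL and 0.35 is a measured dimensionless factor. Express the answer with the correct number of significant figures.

3.0 × 10³ mL

668.5 mL + 393.11 mL = 1061.61 mL; the sum is limited to 1 decimal place (5 s.f.).
Carrying full precision, 1061.61 ÷ 0.35 = 3033.17142857… mL; 0.35 has 2 s.f., so the result keeps min(5, 2) = 2 s.f.
Rounded to 2 significant figures: 3.0 × 10³ mL.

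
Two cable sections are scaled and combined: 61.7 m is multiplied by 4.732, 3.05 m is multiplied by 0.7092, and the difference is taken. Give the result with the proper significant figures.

290. m

61.7 × 4.732 = 291.9644 → 292 m (3 s.f., last digit at the 10^0 place).
3.05 × 0.7092 = 2.16306 → 2.16 m (3 s.f., last digit at the 10^-2 place).
Difference: 289.80134 m; keep the coarser place, 10^0.
Result: 290. m.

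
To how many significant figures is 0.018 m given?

2

0.018: leading zeros are not significant.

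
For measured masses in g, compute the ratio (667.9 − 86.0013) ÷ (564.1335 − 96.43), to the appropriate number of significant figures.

1.244

667.9 − 86.0013 = 581.8987, limited to 1 d.p. → 4 s.f.; 564.1335 − 96.43 = 467.7035, limited to 2 d.p. → 5 s.f.
Carrying full precision, 581.8987 ÷ 467.7035 = 1.24416152541…; keep min(4, 5) = 4 s.f.
Rounded to 4 significant figures: 1.244.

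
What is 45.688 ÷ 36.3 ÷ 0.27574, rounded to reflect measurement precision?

4.56

45.688 ÷ 36.3 ÷ 0.27574 = 4.56452669011…
Multiplication/division keeps the fewest significant figures: 45.688 → 5 s.f., 36.3 → 3 s.f., 0.27574 → 5 s.f.; limit is 3.
Rounded to 3 significant figures: 4.56.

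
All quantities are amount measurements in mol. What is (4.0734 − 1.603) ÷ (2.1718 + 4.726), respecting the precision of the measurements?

0.3581

4.0734 − 1.603 = 2.4704, limited to 3 d.p. → 4 s.f.; 2.1718 + 4.726 = 6.8978, limited to 3 d.p. → 4 s.f.
Carrying full precision, 2.4704 ÷ 6.8978 = 0.358143176085…; keep min(4, 4) = 4 s.f.
Rounded to 4 significant figures: 0.3581.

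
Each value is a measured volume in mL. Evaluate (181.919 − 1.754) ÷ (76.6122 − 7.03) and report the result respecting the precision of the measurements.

181.919 − 1.754 = 180.165, limited to 3 d.p. → 6 s.f.; 76.6122 − 7.03 = 69.5822, limited to 2 d.p. → 4 s.f.
Carrying full precision, 180.165 ÷ 69.5822 = 2.58923977684…; keep min(6, 4) = 4 s.f.
Rounded to 4 significant figures: 2.589.

2.589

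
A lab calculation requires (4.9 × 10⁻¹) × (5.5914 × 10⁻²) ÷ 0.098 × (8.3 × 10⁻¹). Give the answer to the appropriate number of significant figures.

0.23

(4.9 × 10⁻¹) × (5.5914 × 10⁻²) ÷ 0.098 × (8.3 × 10⁻¹) = 0.2320431
Multiplication/division keeps the fewest significant figures: 4.9 × 10⁻¹ → 2 s.f., 5.5914 × 10⁻² → 5 s.f., 0.098 → 2 s.f., 8.3 × 10⁻¹ → 2 s.f.; limit is 2.
Rounded to 2 significant figures: 0.23.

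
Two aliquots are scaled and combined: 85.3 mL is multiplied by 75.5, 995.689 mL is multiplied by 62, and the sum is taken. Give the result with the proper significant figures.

6.8 × 10^4 mL

85.3 × 75.5 = 6440.15 → 6.44 × 10^3 mL (3 s.f., last digit at the 10^1 place).
995.689 × 62 = 61732.718 → 6.2 × 10^4 mL (2 s.f., last digit at the 10^3 place).
Sum: 68172.868 mL; keep the coarser place, 10^3.
Result: 6.8 × 10^4 mL.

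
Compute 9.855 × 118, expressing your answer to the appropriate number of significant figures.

1.16 × 10³

9.855 × 118 = 1162.89
Multiplication/division keeps the fewest significant figures: 9.855 → 4 s.f., 118 → 3 s.f.; limit is 3.
Rounded to 3 significant figures: 1.16 × 10³.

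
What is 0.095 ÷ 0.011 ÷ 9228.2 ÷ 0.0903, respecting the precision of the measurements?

0.010

0.095 ÷ 0.011 ÷ 9228.2 ÷ 0.0903 = 0.010363970581…
Multiplication/division keeps the fewest significant figures: 0.095 → 2 s.f., 0.011 → 2 s.f., 9228.2 → 5 s.f., 0.0903 → 3 s.f.; limit is 2.
Rounded to 2 significant figures: 0.010.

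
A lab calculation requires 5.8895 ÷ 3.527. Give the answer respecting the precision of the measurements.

5.8895 ÷ 3.527 = 1.66983271902…
Multiplication/division keeps the fewest significant figures: 5.8895 → 5 s.f., 3.527 → 4 s.f.; limit is 4.
Rounded to 4 significant figures: 1.670.

1.670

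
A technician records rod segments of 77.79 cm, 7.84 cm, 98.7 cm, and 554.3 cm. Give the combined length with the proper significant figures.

77.79 cm + 7.84 cm + 98.7 cm + 554.3 cm = 738.63 cm.
Addition/subtraction keeps the fewest decimal places: 77.79 → 2 decimal places, 7.84 → 2 decimal places, 98.7 → 1 decimal place, 554.3 → 1 decimal place; limit is 1.
Rounded to 1 decimal place: 738.6 cm.

738.6 cm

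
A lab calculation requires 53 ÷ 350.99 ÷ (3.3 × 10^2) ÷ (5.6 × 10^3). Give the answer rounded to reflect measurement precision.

8.2 × 10^-8

53 ÷ 350.99 ÷ (3.3 × 10^2) ÷ (5.6 × 10^3) = 8.17107429831 × 10^-8…
Multiplication/division keeps the fewest significant figures: 53 → 2 s.f., 350.99 → 5 s.f., 3.3 × 10^2 → 2 s.f., 5.6 × 10^3 → 2 s.f.; limit is 2.
Rounded to 2 significant figures: 8.2 × 10^-8.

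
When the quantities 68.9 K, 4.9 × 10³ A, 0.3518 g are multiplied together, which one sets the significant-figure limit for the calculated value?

4.9 × 10³ A

68.9 K → 3 s.f.; 4.9 × 10³ A → 2 s.f.; 0.3518 g → 4 s.f.
The fewest is 2 significant figures, from 4.9 × 10³ A.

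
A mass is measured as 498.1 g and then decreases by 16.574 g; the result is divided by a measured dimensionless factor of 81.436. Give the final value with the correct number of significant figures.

5.913 g

498.1 g − 16.574 g = 481.526 g; the difference is limited to 1 decimal place (4 s.f.).
Carrying full precision, 481.526 ÷ 81.436 = 5.91293776708… g; 81.436 has 5 s.f., so the result keeps min(4, 5) = 4 s.f.
Rounded to 4 significant figures: 5.913 g.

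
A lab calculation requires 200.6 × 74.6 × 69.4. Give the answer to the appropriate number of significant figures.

200.6 × 74.6 × 69.4 = 1038554.344
Multiplication/division keeps the fewest significant figures: 200.6 → 4 s.f., 74.6 → 3 s.f., 69.4 → 3 s.f.; limit is 3.
Rounded to 3 significant figures: 1.04 × 10^6.

1.04 × 10^6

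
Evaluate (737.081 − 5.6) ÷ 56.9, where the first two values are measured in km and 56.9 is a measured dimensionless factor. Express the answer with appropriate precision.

12.9 km

737.081 km − 5.6 km = 731.481 km; the difference is limited to 1 decimal place (4 s.f.).
Carrying full precision, 731.481 ÷ 56.9 = 12.8555536028… km; 56.9 has 3 s.f., so the result keeps min(4, 3) = 3 s.f.
Rounded to 3 significant figures: 12.9 km.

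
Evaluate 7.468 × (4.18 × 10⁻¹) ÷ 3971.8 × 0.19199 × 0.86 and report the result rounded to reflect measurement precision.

1.3 × 10⁻⁴

7.468 × (4.18 × 10⁻¹) ÷ 3971.8 × 0.19199 × 0.86 = 0.000129768797249…
Multiplication/division keeps the fewest significant figures: 7.468 → 4 s.f., 4.18 × 10⁻¹ → 3 s.f., 3971.8 → 5 s.f., 0.19199 → 5 s.f., 0.86 → 2 s.f.; limit is 2.
Rounded to 2 significant figures: 1.3 × 10⁻⁴.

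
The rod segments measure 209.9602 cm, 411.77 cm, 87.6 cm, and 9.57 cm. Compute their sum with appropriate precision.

209.9602 cm + 411.77 cm + 87.6 cm + 9.57 cm = 718.9002 cm.
Addition/subtraction keeps the fewest decimal places: 209.9602 → 4 decimal places, 411.77 → 2 decimal places, 87.6 → 1 decimal place, 9.57 → 2 decimal places; limit is 1.
Rounded to 1 decimal place: 718.9 cm.

718.9 cm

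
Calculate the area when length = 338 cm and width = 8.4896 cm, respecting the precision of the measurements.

area = 338 cm × 8.4896 cm = 2869.4848 cm².
338 has 3 significant figures; 8.4896 has 5.
Division/multiplication keeps the fewest: 3 significant figures.
Rounded: 2.87 × 10^3 cm².

2.87 × 10^3 cm²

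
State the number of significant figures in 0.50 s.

2

0.50: leading zeros are not significant; trailing zeros after a decimal point are significant.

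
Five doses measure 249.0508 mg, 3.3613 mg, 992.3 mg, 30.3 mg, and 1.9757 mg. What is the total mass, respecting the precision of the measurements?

1277.0 mg

249.0508 mg + 3.3613 mg + 992.3 mg + 30.3 mg + 1.9757 mg = 1276.9878 mg.
Addition/subtraction keeps the fewest decimal places: 249.0508 → 4 decimal places, 3.3613 → 4 decimal places, 992.3 → 1 decimal place, 30.3 → 1 decimal place, 1.9757 → 4 decimal places; limit is 1.
Rounded to 1 decimal place: 1277.0 mg.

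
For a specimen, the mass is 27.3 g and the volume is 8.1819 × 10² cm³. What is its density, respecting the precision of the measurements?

density = 27.3 g ÷ 8.1819 × 10² cm³ = 0.0333663330033… g/cm³.
27.3 has 3 significant figures; 8.1819 × 10² has 5.
Division/multiplication keeps the fewest: 3 significant figures.
Rounded: 0.0334 g/cm³.

0.0334 g/cm³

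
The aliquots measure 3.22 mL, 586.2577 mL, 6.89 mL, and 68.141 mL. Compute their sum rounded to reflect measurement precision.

3.22 mL + 586.2577 mL + 6.89 mL + 68.141 mL = 664.5087 mL.
Addition/subtraction keeps the fewest decimal places: 3.22 → 2 decimal places, 586.2577 → 4 decimal places, 6.89 → 2 decimal places, 68.141 → 3 decimal places; limit is 2.
Rounded to 2 decimal places: 664.51 mL.

664.51 mL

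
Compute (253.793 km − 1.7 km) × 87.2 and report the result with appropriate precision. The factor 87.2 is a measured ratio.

253.793 km − 1.7 km = 252.093 km; the difference is limited to 1 decimal place (4 s.f.).
Carrying full precision, 252.093 × 87.2 = 21982.5096 km; 87.2 has 3 s.f., so the result keeps min(4, 3) = 3 s.f.
Rounded to 3 significant figures: 2.20 × 10⁴ km.

2.20 × 10⁴ km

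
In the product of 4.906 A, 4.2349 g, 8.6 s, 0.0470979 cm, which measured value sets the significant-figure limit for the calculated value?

4.906 A → 4 s.f.; 4.2349 g → 5 s.f.; 8.6 s → 2 s.f.; 0.0470979 cm → 6 s.f.
The fewest is 2 significant figures, from 8.6 s.

8.6 s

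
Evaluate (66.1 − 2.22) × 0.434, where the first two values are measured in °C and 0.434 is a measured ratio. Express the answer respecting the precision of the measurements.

27.7 °C

66.1 °C − 2.22 °C = 63.88 °C; the difference is limited to 1 decimal place (3 s.f.).
Carrying full precision, 63.88 × 0.434 = 27.72392 °C; 0.434 has 3 s.f., so the result keeps min(3, 3) = 3 s.f.
Rounded to 3 significant figures: 27.7 °C.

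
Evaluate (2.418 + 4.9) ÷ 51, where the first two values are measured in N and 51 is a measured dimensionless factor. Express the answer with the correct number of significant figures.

1.4 × 10⁻¹ N

2.418 N + 4.9 N = 7.318 N; the sum is limited to 1 decimal place (2 s.f.).
Carrying full precision, 7.318 ÷ 51 = 0.143490196078… N; 51 has 2 s.f., so the result keeps min(2, 2) = 2 s.f.
Rounded to 2 significant figures: 1.4 × 10⁻¹ N.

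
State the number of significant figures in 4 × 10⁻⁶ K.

1

4 × 10⁻⁶: in scientific notation every digit of the coefficient is significant.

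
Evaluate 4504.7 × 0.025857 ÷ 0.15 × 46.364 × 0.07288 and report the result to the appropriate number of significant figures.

2.6 × 10^3

4504.7 × 0.025857 ÷ 0.15 × 46.364 × 0.07288 = 2623.86816914…
Multiplication/division keeps the fewest significant figures: 4504.7 → 5 s.f., 0.025857 → 5 s.f., 0.15 → 2 s.f., 46.364 → 5 s.f., 0.07288 → 4 s.f.; limit is 2.
Rounded to 2 significant figures: 2.6 × 10^3.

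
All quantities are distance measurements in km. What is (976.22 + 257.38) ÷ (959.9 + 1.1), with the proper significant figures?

1.284

976.22 + 257.38 = 1233.60, limited to 2 d.p. → 6 s.f.; 959.9 + 1.1 = 961.0, limited to 1 d.p. → 4 s.f.
Carrying full precision, 1233.60 ÷ 961.0 = 1.2836628512…; keep min(6, 4) = 4 s.f.
Rounded to 4 significant figures: 1.284.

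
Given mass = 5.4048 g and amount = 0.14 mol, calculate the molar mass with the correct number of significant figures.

39 g/mol

molar mass = 5.4048 g ÷ 0.14 mol = 38.6057142857… g/mol.
5.4048 has 5 significant figures; 0.14 has 2.
Division/multiplication keeps the fewest: 2 significant figures.
Rounded: 39 g/mol.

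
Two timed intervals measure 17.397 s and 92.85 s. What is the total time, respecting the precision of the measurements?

17.397 s + 92.85 s = 110.247 s.
Addition/subtraction keeps the fewest decimal places: 17.397 → 3 decimal places, 92.85 → 2 decimal places; limit is 2.
Rounded to 2 decimal places: 110.25 s.

110.25 s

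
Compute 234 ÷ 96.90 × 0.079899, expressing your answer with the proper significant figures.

0.193

234 ÷ 96.90 × 0.079899 = 0.19294495356…
Multiplication/division keeps the fewest significant figures: 234 → 3 s.f., 96.90 → 4 s.f., 0.079899 → 5 s.f.; limit is 3.
Rounded to 3 significant figures: 0.193.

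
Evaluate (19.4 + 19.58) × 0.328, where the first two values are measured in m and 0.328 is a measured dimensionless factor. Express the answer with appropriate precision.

12.8 m

19.4 m + 19.58 m = 38.98 m; the sum is limited to 1 decimal place (3 s.f.).
Carrying full precision, 38.98 × 0.328 = 12.78544 m; 0.328 has 3 s.f., so the result keeps min(3, 3) = 3 s.f.
Rounded to 3 significant figures: 12.8 m.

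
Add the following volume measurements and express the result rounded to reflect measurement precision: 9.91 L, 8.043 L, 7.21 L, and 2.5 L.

9.91 L + 8.043 L + 7.21 L + 2.5 L = 27.663 L.
Addition/subtraction keeps the fewest decimal places: 9.91 → 2 decimal places, 8.043 → 3 decimal places, 7.21 → 2 decimal places, 2.5 → 1 decimal place; limit is 1.
Rounded to 1 decimal place: 27.7 L.

27.7 L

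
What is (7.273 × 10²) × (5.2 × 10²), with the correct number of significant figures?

3.8 × 10⁵

(7.273 × 10²) × (5.2 × 10²) = 378196
Multiplication/division keeps the fewest significant figures: 7.273 × 10² → 4 s.f., 5.2 × 10² → 2 s.f.; limit is 2.
Rounded to 2 significant figures: 3.8 × 10⁵.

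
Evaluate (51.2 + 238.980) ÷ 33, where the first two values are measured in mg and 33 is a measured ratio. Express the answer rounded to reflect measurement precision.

51.2 mg + 238.980 mg = 290.180 mg; the sum is limited to 1 decimal place (4 s.f.).
Carrying full precision, 290.180 ÷ 33 = 8.79333333333… mg; 33 has 2 s.f., so the result keeps min(4, 2) = 2 s.f.
Rounded to 2 significant figures: 8.8 mg.

8.8 mg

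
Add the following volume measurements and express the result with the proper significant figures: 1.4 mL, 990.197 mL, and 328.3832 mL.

1.4 mL + 990.197 mL + 328.3832 mL = 1319.9802 mL.
Addition/subtraction keeps the fewest decimal places: 1.4 → 1 decimal place, 990.197 → 3 decimal places, 328.3832 → 4 decimal places; limit is 1.
Rounded to 1 decimal place: 1320.0 mL.

1320.0 mL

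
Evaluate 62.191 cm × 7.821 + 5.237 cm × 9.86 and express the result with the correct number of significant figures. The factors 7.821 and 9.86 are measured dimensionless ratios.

62.191 × 7.821 = 486.395811 → 486.4 cm (4 s.f., last digit at the 10^-1 place).
5.237 × 9.86 = 51.63682 → 51.6 cm (3 s.f., last digit at the 10^-1 place).
Sum: 538.032631 cm; keep the coarser place, 10^-1.
Result: 5.380 × 10^2 cm.

5.380 × 10^2 cm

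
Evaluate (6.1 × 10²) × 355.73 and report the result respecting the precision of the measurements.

(6.1 × 10²) × 355.73 = 216995.3
Multiplication/division keeps the fewest significant figures: 6.1 × 10² → 2 s.f., 355.73 → 5 s.f.; limit is 2.
Rounded to 2 significant figures: 2.2 × 10⁵.

2.2 × 10⁵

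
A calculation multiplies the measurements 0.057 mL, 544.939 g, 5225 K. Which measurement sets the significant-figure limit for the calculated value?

0.057 mL → 2 s.f.; 544.939 g → 6 s.f.; 5225 K → 4 s.f.
The fewest is 2 significant figures, from 0.057 mL.

0.057 mL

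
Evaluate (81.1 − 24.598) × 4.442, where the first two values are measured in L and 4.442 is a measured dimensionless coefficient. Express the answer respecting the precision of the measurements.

251 L

81.1 L − 24.598 L = 56.502 L; the difference is limited to 1 decimal place (3 s.f.).
Carrying full precision, 56.502 × 4.442 = 250.981884 L; 4.442 has 4 s.f., so the result keeps min(3, 4) = 3 s.f.
Rounded to 3 significant figures: 251 L.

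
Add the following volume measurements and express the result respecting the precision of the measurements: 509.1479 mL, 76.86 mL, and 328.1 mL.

914.1 mL

509.1479 mL + 76.86 mL + 328.1 mL = 914.1079 mL.
Addition/subtraction keeps the fewest decimal places: 509.1479 → 4 decimal places, 76.86 → 2 decimal places, 328.1 → 1 decimal place; limit is 1.
Rounded to 1 decimal place: 914.1 mL.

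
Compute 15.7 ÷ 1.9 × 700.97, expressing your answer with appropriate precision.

15.7 ÷ 1.9 × 700.97 = 5792.22578947…
Multiplication/division keeps the fewest significant figures: 15.7 → 3 s.f., 1.9 → 2 s.f., 700.97 → 5 s.f.; limit is 2.
Rounded to 2 significant figures: 5.8 × 10^3.

5.8 × 10^3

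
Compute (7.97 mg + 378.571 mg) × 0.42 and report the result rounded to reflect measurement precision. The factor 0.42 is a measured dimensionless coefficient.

7.97 mg + 378.571 mg = 386.541 mg; the sum is limited to 2 decimal places (5 s.f.).
Carrying full precision, 386.541 × 0.42 = 162.34722 mg; 0.42 has 2 s.f., so the result keeps min(5, 2) = 2 s.f.
Rounded to 2 significant figures: 1.6 × 10² mg.

1.6 × 10² mg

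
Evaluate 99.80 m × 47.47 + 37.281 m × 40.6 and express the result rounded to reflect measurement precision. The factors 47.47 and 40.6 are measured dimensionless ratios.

99.80 × 47.47 = 4737.506 → 4738 m (4 s.f., last digit at the 10^0 place).
37.281 × 40.6 = 1513.6086 → 1.51 × 10^3 m (3 s.f., last digit at the 10^1 place).
Sum: 6251.1146 m; keep the coarser place, 10^1.
Result: 6.25 × 10^3 m.

6.25 × 10^3 m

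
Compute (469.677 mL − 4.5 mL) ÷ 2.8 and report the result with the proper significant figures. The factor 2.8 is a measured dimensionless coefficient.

1.7 × 10² mL

469.677 mL − 4.5 mL = 465.177 mL; the difference is limited to 1 decimal place (4 s.f.).
Carrying full precision, 465.177 ÷ 2.8 = 166.134642857… mL; 2.8 has 2 s.f., so the result keeps min(4, 2) = 2 s.f.
Rounded to 2 significant figures: 1.7 × 10² mL.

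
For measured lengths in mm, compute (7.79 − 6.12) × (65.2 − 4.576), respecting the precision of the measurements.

7.79 − 6.12 = 1.67, limited to 2 d.p. → 3 s.f.; 65.2 − 4.576 = 60.624, limited to 1 d.p. → 3 s.f.
Carrying full precision, 1.67 × 60.624 = 101.24208; keep min(3, 3) = 3 s.f.
Rounded to 3 significant figures: 101 mm².

101 mm²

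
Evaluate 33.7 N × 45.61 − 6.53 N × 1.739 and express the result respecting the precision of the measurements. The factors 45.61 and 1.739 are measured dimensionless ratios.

1.53 × 10³ N

33.7 × 45.61 = 1537.057 → 1.54 × 10³ N (3 s.f., last digit at the 10^1 place).
6.53 × 1.739 = 11.35567 → 11.4 N (3 s.f., last digit at the 10^-1 place).
Difference: 1525.70133 N; keep the coarser place, 10^1.
Result: 1.53 × 10³ N.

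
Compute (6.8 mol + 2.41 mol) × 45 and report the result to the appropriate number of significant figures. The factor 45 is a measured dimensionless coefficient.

6.8 mol + 2.41 mol = 9.21 mol; the sum is limited to 1 decimal place (2 s.f.).
Carrying full precision, 9.21 × 45 = 414.45 mol; 45 has 2 s.f., so the result keeps min(2, 2) = 2 s.f.
Rounded to 2 significant figures: 4.1 × 10^2 mol.

4.1 × 10^2 mol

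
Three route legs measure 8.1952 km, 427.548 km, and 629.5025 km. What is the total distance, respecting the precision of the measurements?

1065.246 km

8.1952 km + 427.548 km + 629.5025 km = 1065.2457 km.
Addition/subtraction keeps the fewest decimal places: 8.1952 → 4 decimal places, 427.548 → 3 decimal places, 629.5025 → 4 decimal places; limit is 3.
Rounded to 3 decimal places: 1065.246 km.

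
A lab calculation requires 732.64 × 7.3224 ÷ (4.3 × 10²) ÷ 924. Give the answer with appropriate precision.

0.014

732.64 × 7.3224 ÷ (4.3 × 10²) ÷ 924 = 0.013502172395…
Multiplication/division keeps the fewest significant figures: 732.64 → 5 s.f., 7.3224 → 5 s.f., 4.3 × 10² → 2 s.f., 924 → 3 s.f.; limit is 2.
Rounded to 2 significant figures: 0.014.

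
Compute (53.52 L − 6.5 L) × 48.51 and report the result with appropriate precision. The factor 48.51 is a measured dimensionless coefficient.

53.52 L − 6.5 L = 47.02 L; the difference is limited to 1 decimal place (3 s.f.).
Carrying full precision, 47.02 × 48.51 = 2280.9402 L; 48.51 has 4 s.f., so the result keeps min(3, 4) = 3 s.f.
Rounded to 3 significant figures: 2.28 × 10³ L.

2.28 × 10³ L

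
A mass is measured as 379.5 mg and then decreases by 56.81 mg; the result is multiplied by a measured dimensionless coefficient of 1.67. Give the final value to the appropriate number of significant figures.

539 mg

379.5 mg − 56.81 mg = 322.69 mg; the difference is limited to 1 decimal place (4 s.f.).
Carrying full precision, 322.69 × 1.67 = 538.8923 mg; 1.67 has 3 s.f., so the result keeps min(4, 3) = 3 s.f.
Rounded to 3 significant figures: 539 mg.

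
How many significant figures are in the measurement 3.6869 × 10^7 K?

5

3.6869 × 10^7: in scientific notation every digit of the coefficient is significant.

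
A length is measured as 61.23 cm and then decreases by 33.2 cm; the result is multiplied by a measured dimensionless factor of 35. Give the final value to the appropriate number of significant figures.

61.23 cm − 33.2 cm = 28.03 cm; the difference is limited to 1 decimal place (3 s.f.).
Carrying full precision, 28.03 × 35 = 981.05 cm; 35 has 2 s.f., so the result keeps min(3, 2) = 2 s.f.
Rounded to 2 significant figures: 9.8 × 10² cm.

9.8 × 10² cm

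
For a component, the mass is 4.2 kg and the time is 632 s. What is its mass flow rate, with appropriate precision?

0.0066 kg/s

mass flow rate = 4.2 kg ÷ 632 s = 0.00664556962025… kg/s.
4.2 has 2 significant figures; 632 has 3.
Division/multiplication keeps the fewest: 2 significant figures.
Rounded: 0.0066 kg/s.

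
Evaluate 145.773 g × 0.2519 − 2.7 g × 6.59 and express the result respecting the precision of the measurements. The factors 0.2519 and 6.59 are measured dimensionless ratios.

19 g

145.773 × 0.2519 = 36.7202187 → 36.72 g (4 s.f., last digit at the 10^-2 place).
2.7 × 6.59 = 17.793 → 18 g (2 s.f., last digit at the 10^0 place).
Difference: 18.9272187 g; keep the coarser place, 10^0.
Result: 19 g.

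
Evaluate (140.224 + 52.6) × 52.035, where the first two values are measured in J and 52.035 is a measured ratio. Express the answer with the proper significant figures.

140.224 J + 52.6 J = 192.824 J; the sum is limited to 1 decimal place (4 s.f.).
Carrying full precision, 192.824 × 52.035 = 10033.59684 J; 52.035 has 5 s.f., so the result keeps min(4, 5) = 4 s.f.
Rounded to 4 significant figures: 1.003 × 10⁴ J.

1.003 × 10⁴ J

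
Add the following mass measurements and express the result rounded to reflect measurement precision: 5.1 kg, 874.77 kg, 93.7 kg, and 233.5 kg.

5.1 kg + 874.77 kg + 93.7 kg + 233.5 kg = 1207.07 kg.
Addition/subtraction keeps the fewest decimal places: 5.1 → 1 decimal place, 874.77 → 2 decimal places, 93.7 → 1 decimal place, 233.5 → 1 decimal place; limit is 1.
Rounded to 1 decimal place: 1207.1 kg.

1207.1 kg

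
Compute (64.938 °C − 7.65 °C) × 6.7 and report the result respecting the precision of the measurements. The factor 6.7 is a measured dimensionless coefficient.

3.8 × 10^2 °C

64.938 °C − 7.65 °C = 57.288 °C; the difference is limited to 2 decimal places (4 s.f.).
Carrying full precision, 57.288 × 6.7 = 383.8296 °C; 6.7 has 2 s.f., so the result keeps min(4, 2) = 2 s.f.
Rounded to 2 significant figures: 3.8 × 10^2 °C.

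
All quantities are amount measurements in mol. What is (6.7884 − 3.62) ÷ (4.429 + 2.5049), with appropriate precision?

6.7884 − 3.62 = 3.1684, limited to 2 d.p. → 3 s.f.; 4.429 + 2.5049 = 6.9339, limited to 3 d.p. → 4 s.f.
Carrying full precision, 3.1684 ÷ 6.9339 = 0.456943422893…; keep min(3, 4) = 3 s.f.
Rounded to 3 significant figures: 0.457.

0.457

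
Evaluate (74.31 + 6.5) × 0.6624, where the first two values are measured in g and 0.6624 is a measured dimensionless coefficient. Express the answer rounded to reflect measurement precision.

53.5 g

74.31 g + 6.5 g = 80.81 g; the sum is limited to 1 decimal place (3 s.f.).
Carrying full precision, 80.81 × 0.6624 = 53.528544 g; 0.6624 has 4 s.f., so the result keeps min(3, 4) = 3 s.f.
Rounded to 3 significant figures: 53.5 g.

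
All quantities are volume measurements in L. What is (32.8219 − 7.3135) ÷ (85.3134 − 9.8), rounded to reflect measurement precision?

32.8219 − 7.3135 = 25.5084, limited to 4 d.p. → 6 s.f.; 85.3134 − 9.8 = 75.5134, limited to 1 d.p. → 3 s.f.
Carrying full precision, 25.5084 ÷ 75.5134 = 0.337799648804…; keep min(6, 3) = 3 s.f.
Rounded to 3 significant figures: 0.338.

0.338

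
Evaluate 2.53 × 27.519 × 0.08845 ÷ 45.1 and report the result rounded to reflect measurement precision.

2.53 × 27.519 × 0.08845 ÷ 45.1 = 0.136544579634…
Multiplication/division keeps the fewest significant figures: 2.53 → 3 s.f., 27.519 → 5 s.f., 0.08845 → 4 s.f., 45.1 → 3 s.f.; limit is 3.
Rounded to 3 significant figures: 0.137.

0.137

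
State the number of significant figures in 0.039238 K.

5

0.039238: leading zeros are not significant.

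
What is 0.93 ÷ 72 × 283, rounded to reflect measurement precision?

3.7

0.93 ÷ 72 × 283 = 3.65541666667…
Multiplication/division keeps the fewest significant figures: 0.93 → 2 s.f., 72 → 2 s.f., 283 → 3 s.f.; limit is 2.
Rounded to 2 significant figures: 3.7.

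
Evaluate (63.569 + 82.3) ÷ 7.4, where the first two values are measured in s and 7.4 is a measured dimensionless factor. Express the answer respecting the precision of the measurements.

2.0 × 10^1 s

63.569 s + 82.3 s = 145.869 s; the sum is limited to 1 decimal place (4 s.f.).
Carrying full precision, 145.869 ÷ 7.4 = 19.712027027… s; 7.4 has 2 s.f., so the result keeps min(4, 2) = 2 s.f.
Rounded to 2 significant figures: 2.0 × 10^1 s.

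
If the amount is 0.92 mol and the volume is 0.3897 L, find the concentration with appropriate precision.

concentration = 0.92 mol ÷ 0.3897 L = 2.36079035155… mol/L.
0.92 has 2 significant figures; 0.3897 has 4.
Division/multiplication keeps the fewest: 2 significant figures.
Rounded: 2.4 mol/L.

2.4 mol/L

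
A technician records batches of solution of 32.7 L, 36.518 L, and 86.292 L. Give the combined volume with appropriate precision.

155.5 L

32.7 L + 36.518 L + 86.292 L = 155.510 L.
Addition/subtraction keeps the fewest decimal places: 32.7 → 1 decimal place, 36.518 → 3 decimal places, 86.292 → 3 decimal places; limit is 1.
Rounded to 1 decimal place: 155.5 L.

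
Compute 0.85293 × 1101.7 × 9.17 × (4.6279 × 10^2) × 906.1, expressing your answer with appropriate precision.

0.85293 × 1101.7 × 9.17 × (4.6279 × 10^2) × 906.1 = 3.61331789312 × 10^9…
Multiplication/division keeps the fewest significant figures: 0.85293 → 5 s.f., 1101.7 → 5 s.f., 9.17 → 3 s.f., 4.6279 × 10^2 → 5 s.f., 906.1 → 4 s.f.; limit is 3.
Rounded to 3 significant figures: 3.61 × 10^9.

3.61 × 10^9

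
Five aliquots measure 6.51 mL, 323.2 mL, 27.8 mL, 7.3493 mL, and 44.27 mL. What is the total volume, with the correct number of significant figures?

409.1 mL

6.51 mL + 323.2 mL + 27.8 mL + 7.3493 mL + 44.27 mL = 409.1293 mL.
Addition/subtraction keeps the fewest decimal places: 6.51 → 2 decimal places, 323.2 → 1 decimal place, 27.8 → 1 decimal place, 7.3493 → 4 decimal places, 44.27 → 2 decimal places; limit is 1.
Rounded to 1 decimal place: 409.1 mL.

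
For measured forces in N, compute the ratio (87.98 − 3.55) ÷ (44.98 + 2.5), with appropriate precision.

1.78

87.98 − 3.55 = 84.43, limited to 2 d.p. → 4 s.f.; 44.98 + 2.5 = 47.48, limited to 1 d.p. → 3 s.f.
Carrying full precision, 84.43 ÷ 47.48 = 1.77822240944…; keep min(4, 3) = 3 s.f.
Rounded to 3 significant figures: 1.78.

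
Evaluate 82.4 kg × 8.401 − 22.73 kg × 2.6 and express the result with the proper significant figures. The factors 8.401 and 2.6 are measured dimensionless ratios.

82.4 × 8.401 = 692.2424 → 692 kg (3 s.f., last digit at the 10^0 place).
22.73 × 2.6 = 59.098 → 59 kg (2 s.f., last digit at the 10^0 place).
Difference: 633.1444 kg; keep the coarser place, 10^0.
Result: 633 kg.

633 kg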